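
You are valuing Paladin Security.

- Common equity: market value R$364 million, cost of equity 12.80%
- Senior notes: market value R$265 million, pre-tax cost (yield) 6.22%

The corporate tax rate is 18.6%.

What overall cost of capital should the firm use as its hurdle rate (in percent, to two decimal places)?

Total capital V = 364 + 265 = 629.
Equity: weight = 364/629 = 0.5787; cost = 12.8%.
Senior notes: weight = 265/629 = 0.4213; after-tax cost = 6.22% × (1 − 18.6%) = 5.0631%.
WACC = 0.5787 × 12.8000% + 0.4213 × 5.0631% = 9.5404%.

9.54%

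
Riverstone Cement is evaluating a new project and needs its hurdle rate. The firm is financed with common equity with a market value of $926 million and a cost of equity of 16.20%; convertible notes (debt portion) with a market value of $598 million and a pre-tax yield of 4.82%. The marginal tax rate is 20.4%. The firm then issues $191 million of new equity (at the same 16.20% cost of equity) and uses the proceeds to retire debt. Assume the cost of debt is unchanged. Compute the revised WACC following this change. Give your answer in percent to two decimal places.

12.90%

After the change:
Total capital V = 1117 + 407 = 1524.
Equity: weight = 1117/1524 = 0.7329; cost = 16.2%.
Convertible notes (debt portion): weight = 407/1524 = 0.2671; after-tax cost = 4.82% × (1 − 20.4%) = 3.8367%.
WACC = 0.7329 × 16.2000% + 0.2671 × 3.8367% = 12.8983%.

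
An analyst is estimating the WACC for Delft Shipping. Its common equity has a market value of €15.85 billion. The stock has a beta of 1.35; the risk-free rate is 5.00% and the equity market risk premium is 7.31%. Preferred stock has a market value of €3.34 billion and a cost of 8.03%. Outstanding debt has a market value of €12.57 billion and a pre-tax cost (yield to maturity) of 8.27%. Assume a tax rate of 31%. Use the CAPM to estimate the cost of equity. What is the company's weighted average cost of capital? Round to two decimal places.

10.52%

Cost of equity via CAPM: Re = 5.0% + 1.35 × 7.31% = 14.8685%.
Total capital V = 15.85 + 3.34 + 12.57 = 31.76.
Equity: weight = 15.85/31.76 = 0.4991; cost = 14.8685%.
Preferred: weight = 3.34/31.76 = 0.1052; cost = 8.03%.
Debt: weight = 12.57/31.76 = 0.3958; after-tax cost = 8.27% × (1 − 31%) = 5.7063%.
WACC = 0.4991 × 14.8685% + 0.1052 × 8.0300% + 0.3958 × 5.7063% = 10.5231%.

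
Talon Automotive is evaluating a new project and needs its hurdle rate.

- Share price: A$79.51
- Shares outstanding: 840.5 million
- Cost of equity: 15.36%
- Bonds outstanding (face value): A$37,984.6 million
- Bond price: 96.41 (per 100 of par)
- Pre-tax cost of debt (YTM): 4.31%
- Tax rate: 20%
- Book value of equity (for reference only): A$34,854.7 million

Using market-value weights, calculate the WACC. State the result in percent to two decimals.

11.14%

Market value of equity E = 79.51 × 840.5m = 66828.155m. Market value of debt D = 37984.6m × 96.41/100 = 36620.95286m.
Total capital V = 66828.155 + 36620.95286 = 103449.10786.
Equity: weight = 66828.155/103449.10786 = 0.6460; cost = 15.36%.
Bonds outstanding: weight = 36620.95286/103449.10786 = 0.3540; after-tax cost = 4.31% × (1 − 20%) = 3.4480%.
WACC = 0.6460 × 15.3600% + 0.3540 × 3.4480% = 11.1432%.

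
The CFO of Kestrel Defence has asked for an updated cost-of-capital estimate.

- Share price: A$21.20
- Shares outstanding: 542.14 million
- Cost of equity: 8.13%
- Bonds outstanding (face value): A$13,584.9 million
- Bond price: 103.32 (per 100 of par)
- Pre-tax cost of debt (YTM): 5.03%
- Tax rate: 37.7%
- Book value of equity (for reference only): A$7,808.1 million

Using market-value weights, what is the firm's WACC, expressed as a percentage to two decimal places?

Market value of equity E = 21.2 × 542.14m = 11493.368m. Market value of debt D = 13584.9m × 103.32/100 = 14035.91868m.
Total capital V = 11493.368 + 14035.91868 = 25529.28668.
Equity: weight = 11493.368/25529.28668 = 0.4502; cost = 8.13%.
Bonds outstanding: weight = 14035.91868/25529.28668 = 0.5498; after-tax cost = 5.03% × (1 − 37.7%) = 3.1337%.
WACC = 0.4502 × 8.1300% + 0.5498 × 3.1337% = 5.3830%.

5.38%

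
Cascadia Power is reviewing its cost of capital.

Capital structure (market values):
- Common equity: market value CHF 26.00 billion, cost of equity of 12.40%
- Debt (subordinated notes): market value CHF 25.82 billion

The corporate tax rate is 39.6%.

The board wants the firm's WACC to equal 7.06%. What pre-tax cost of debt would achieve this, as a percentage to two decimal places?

2.79%

Total capital V = 26 + 25.82 = 51.82.
Equity weight = 26/51.82 = 0.5017.
Subordinated notes weight = 25.82/51.82 = 0.4983.
Equity contribution = 0.5017 × 12.4% = 6.2215%.
Remaining for debt = 7.06% − 6.2215% = 0.8385%.
Rd × (1 − 39.6%) × 0.4983 = 0.8385%  ⇒  Rd = 2.7860%.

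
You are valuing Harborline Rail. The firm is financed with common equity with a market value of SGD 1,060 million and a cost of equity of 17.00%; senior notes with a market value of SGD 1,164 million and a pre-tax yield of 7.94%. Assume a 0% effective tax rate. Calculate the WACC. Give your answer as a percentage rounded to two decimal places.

12.26%

Total capital V = 1060 + 1164 = 2224.
Equity: weight = 1060/2224 = 0.4766; cost = 17%.
Senior notes: weight = 1164/2224 = 0.5234; after-tax cost = 7.94% × (1 − 0%) = 7.9400%.
WACC = 0.4766 × 17.0000% + 0.5234 × 7.9400% = 12.2582%.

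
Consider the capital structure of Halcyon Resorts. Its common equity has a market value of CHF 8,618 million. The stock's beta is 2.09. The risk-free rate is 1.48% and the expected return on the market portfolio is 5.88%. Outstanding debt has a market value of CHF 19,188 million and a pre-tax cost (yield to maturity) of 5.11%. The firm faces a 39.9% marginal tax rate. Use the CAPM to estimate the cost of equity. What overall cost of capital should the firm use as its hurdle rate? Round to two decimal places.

Market risk premium = 5.88% − 1.48% = 4.4%.
Cost of equity via CAPM: Re = 1.48% + 2.09 × 4.4% = 10.6760%.
Total capital V = 8618 + 19188 = 27806.
Equity: weight = 8618/27806 = 0.3099; cost = 10.676%.
Debt: weight = 19188/27806 = 0.6901; after-tax cost = 5.11% × (1 − 39.9%) = 3.0711%.
WACC = 0.3099 × 10.6760% + 0.6901 × 3.0711% = 5.4281%.

5.43%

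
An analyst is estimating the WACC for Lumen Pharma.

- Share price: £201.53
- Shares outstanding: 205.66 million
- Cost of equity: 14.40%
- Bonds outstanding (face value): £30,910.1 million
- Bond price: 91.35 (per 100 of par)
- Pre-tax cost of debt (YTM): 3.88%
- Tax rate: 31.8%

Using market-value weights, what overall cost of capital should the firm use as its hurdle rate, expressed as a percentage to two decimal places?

9.64%

Market value of equity E = 201.53 × 205.66m = 41446.6598m. Market value of debt D = 30910.1m × 91.35/100 = 28236.37635m.
Total capital V = 41446.6598 + 28236.37635 = 69683.03615.
Equity: weight = 41446.6598/69683.03615 = 0.5948; cost = 14.4%.
Bonds outstanding: weight = 28236.37635/69683.03615 = 0.4052; after-tax cost = 3.88% × (1 − 31.8%) = 2.6462%.
WACC = 0.5948 × 14.4000% + 0.4052 × 2.6462% = 9.6372%.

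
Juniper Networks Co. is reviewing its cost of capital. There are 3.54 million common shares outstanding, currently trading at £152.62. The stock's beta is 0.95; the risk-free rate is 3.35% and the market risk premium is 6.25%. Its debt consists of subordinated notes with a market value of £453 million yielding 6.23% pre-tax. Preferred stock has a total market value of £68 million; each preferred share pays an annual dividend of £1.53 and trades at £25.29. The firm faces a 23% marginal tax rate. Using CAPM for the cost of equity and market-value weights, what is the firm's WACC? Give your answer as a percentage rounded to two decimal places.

Cost of equity via CAPM: Re = 3.35% + 0.95 × 6.25% = 9.2875%.
Cost of preferred: Rp = 1.53 / 25.29 = 6.0498%.
Market value of equity E = 152.62 × 3.54m = 540.2748m.
Total capital V = 540.2748 + 68 + 453 = 1061.2748.
Equity: weight = 540.2748/1061.2748 = 0.5091; cost = 9.2875%.
Preferred: weight = 68/1061.2748 = 0.0641; cost = 6.0498%.
Subordinated notes: weight = 453/1061.2748 = 0.4268; after-tax cost = 6.23% × (1 − 23%) = 4.7971%.
WACC = 0.5091 × 9.2875% + 0.0641 × 6.0498% + 0.4268 × 4.7971% = 7.1633%.

7.16%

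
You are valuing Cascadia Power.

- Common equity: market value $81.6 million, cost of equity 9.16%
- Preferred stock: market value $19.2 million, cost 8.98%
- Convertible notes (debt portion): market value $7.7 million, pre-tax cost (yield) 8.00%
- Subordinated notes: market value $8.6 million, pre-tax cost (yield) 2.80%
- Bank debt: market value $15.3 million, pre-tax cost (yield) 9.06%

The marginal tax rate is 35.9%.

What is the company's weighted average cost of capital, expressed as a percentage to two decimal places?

8.03%

Total capital V = 81.6 + 19.2 + 7.7 + 8.6 + 15.3 = 132.4.
Equity: weight = 81.6/132.4 = 0.6163; cost = 9.16%.
Preferred: weight = 19.2/132.4 = 0.1450; cost = 8.98%.
Convertible notes (debt portion): weight = 7.7/132.4 = 0.0582; after-tax cost = 8% × (1 − 35.9%) = 5.1280%.
Subordinated notes: weight = 8.6/132.4 = 0.0650; after-tax cost = 2.8% × (1 − 35.9%) = 1.7948%.
Bank debt: weight = 15.3/132.4 = 0.1156; after-tax cost = 9.06% × (1 − 35.9%) = 5.8075%.
WACC = 0.6163 × 9.1600% + 0.1450 × 8.9800% + 0.0582 × 5.1280% + 0.0650 × 1.7948% + 0.1156 × 5.8075% = 8.0336%.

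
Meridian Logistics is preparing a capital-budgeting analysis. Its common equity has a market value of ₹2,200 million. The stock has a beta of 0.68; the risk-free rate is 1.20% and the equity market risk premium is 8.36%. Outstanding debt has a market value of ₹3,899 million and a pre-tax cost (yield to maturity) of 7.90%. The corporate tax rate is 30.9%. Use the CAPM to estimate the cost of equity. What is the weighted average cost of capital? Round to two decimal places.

5.97%

Cost of equity via CAPM: Re = 1.2% + 0.68 × 8.36% = 6.8848%.
Total capital V = 2200 + 3899 = 6099.
Equity: weight = 2200/6099 = 0.3607; cost = 6.8848%.
Debt: weight = 3899/6099 = 0.6393; after-tax cost = 7.9% × (1 − 30.9%) = 5.4589%.
WACC = 0.3607 × 6.8848% + 0.6393 × 5.4589% = 5.9732%.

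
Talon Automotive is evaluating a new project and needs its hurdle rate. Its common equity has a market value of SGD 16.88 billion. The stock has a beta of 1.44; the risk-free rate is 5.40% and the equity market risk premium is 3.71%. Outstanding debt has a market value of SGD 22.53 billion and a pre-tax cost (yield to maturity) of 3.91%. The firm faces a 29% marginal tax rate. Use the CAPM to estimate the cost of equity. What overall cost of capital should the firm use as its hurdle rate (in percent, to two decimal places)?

6.19%

Cost of equity via CAPM: Re = 5.4% + 1.44 × 3.71% = 10.7424%.
Total capital V = 16.88 + 22.53 = 39.41.
Equity: weight = 16.88/39.41 = 0.4283; cost = 10.7424%.
Debt: weight = 22.53/39.41 = 0.5717; after-tax cost = 3.91% × (1 − 29%) = 2.7761%.
WACC = 0.4283 × 10.7424% + 0.5717 × 2.7761% = 6.1882%.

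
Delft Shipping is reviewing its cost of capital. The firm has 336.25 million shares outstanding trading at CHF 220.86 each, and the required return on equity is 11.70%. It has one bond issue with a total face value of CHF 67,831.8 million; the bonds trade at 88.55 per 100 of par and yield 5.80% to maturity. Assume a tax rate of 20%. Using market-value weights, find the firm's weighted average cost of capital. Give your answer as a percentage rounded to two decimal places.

8.54%

Market value of equity E = 220.86 × 336.25m = 74264.175m. Market value of debt D = 67831.8m × 88.55/100 = 60065.0589m.
Total capital V = 74264.175 + 60065.0589 = 134329.2339.
Equity: weight = 74264.175/134329.2339 = 0.5529; cost = 11.7%.
Bonds outstanding: weight = 60065.0589/134329.2339 = 0.4471; after-tax cost = 5.8% × (1 − 20%) = 4.6400%.
WACC = 0.5529 × 11.7000% + 0.4471 × 4.6400% = 8.5431%.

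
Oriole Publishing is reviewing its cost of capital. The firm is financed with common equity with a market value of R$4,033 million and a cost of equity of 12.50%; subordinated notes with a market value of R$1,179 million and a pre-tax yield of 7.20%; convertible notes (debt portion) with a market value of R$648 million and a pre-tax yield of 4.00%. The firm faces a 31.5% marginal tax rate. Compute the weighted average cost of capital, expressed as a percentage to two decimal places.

Total capital V = 4033 + 1179 + 648 = 5860.
Equity: weight = 4033/5860 = 0.6882; cost = 12.5%.
Subordinated notes: weight = 1179/5860 = 0.2012; after-tax cost = 7.2% × (1 − 31.5%) = 4.9320%.
Convertible notes (debt portion): weight = 648/5860 = 0.1106; after-tax cost = 4% × (1 − 31.5%) = 2.7400%.
WACC = 0.6882 × 12.5000% + 0.2012 × 4.9320% + 0.1106 × 2.7400% = 9.8981%.

9.90%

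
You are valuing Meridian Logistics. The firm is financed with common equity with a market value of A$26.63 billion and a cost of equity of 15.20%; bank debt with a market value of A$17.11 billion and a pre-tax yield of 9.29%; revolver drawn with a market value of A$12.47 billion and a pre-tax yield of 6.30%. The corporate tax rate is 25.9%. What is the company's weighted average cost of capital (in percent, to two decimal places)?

Total capital V = 26.63 + 17.11 + 12.47 = 56.21.
Equity: weight = 26.63/56.21 = 0.4738; cost = 15.2%.
Bank debt: weight = 17.11/56.21 = 0.3044; after-tax cost = 9.29% × (1 − 25.9%) = 6.8839%.
Revolver drawn: weight = 12.47/56.21 = 0.2218; after-tax cost = 6.3% × (1 − 25.9%) = 4.6683%.
WACC = 0.4738 × 15.2000% + 0.3044 × 6.8839% + 0.2218 × 4.6683% = 10.3322%.

10.33%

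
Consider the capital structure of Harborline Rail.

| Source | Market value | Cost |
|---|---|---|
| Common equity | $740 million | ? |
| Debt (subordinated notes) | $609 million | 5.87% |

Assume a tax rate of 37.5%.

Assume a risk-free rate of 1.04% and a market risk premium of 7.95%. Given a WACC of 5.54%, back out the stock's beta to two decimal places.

0.76

Total capital V = 740 + 609 = 1349.
Equity weight = 740/1349 = 0.5486.
Subordinated notes weight = 609/1349 = 0.4514.
Debt contribution = 0.4514 × 5.87% × (1 − 37.5%) = 1.6562%.
Required equity contribution = 5.54% − 1.6562% = 3.8838%  ⇒  Re = 7.0800%.
CAPM: 7.0800% = 1.04% + β × 7.95%  ⇒  β = 0.7597.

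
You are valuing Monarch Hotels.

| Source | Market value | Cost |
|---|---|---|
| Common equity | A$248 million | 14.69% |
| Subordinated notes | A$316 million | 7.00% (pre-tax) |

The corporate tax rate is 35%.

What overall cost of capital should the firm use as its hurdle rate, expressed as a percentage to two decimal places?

9.01%

Total capital V = 248 + 316 = 564.
Equity: weight = 248/564 = 0.4397; cost = 14.69%.
Subordinated notes: weight = 316/564 = 0.5603; after-tax cost = 7% × (1 − 35%) = 4.5500%.
WACC = 0.4397 × 14.6900% + 0.5603 × 4.5500% = 9.0087%.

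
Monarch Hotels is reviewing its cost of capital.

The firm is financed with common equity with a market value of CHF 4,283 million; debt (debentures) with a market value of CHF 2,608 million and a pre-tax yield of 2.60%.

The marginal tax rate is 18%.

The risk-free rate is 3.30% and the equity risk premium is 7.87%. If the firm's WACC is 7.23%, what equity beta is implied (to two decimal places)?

0.89

Total capital V = 4283 + 2608 = 6891.
Equity weight = 4283/6891 = 0.6215.
Debentures weight = 2608/6891 = 0.3785.
Debt contribution = 0.3785 × 2.6% × (1 − 18%) = 0.8069%.
Required equity contribution = 7.23% − 0.8069% = 6.4231%  ⇒  Re = 10.3343%.
CAPM: 10.3343% = 3.3% + β × 7.87%  ⇒  β = 0.8938.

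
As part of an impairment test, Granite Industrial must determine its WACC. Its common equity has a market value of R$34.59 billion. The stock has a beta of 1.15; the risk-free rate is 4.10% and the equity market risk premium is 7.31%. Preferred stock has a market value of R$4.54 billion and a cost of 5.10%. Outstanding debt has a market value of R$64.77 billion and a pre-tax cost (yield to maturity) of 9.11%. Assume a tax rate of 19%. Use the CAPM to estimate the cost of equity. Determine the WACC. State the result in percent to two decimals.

8.99%

Cost of equity via CAPM: Re = 4.1% + 1.15 × 7.31% = 12.5065%.
Total capital V = 34.59 + 4.54 + 64.77 = 103.9.
Equity: weight = 34.59/103.9 = 0.3329; cost = 12.5065%.
Preferred: weight = 4.54/103.9 = 0.0437; cost = 5.1%.
Debt: weight = 64.77/103.9 = 0.6234; after-tax cost = 9.11% × (1 − 19%) = 7.3791%.
WACC = 0.3329 × 12.5065% + 0.0437 × 5.1000% + 0.6234 × 7.3791% = 8.9865%.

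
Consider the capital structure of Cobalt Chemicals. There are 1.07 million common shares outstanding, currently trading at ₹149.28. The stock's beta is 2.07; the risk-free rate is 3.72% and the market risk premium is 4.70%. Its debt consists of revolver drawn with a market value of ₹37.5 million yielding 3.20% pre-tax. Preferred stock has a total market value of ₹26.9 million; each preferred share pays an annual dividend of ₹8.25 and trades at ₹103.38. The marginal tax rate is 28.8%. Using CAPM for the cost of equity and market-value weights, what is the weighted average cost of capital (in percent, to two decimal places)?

10.92%

Cost of equity via CAPM: Re = 3.72% + 2.07 × 4.7% = 13.4490%.
Cost of preferred: Rp = 8.25 / 103.38 = 7.9803%.
Market value of equity E = 149.28 × 1.07m = 159.7296m.
Total capital V = 159.7296 + 26.9 + 37.5 = 224.1296.
Equity: weight = 159.7296/224.1296 = 0.7127; cost = 13.449%.
Preferred: weight = 26.9/224.1296 = 0.1200; cost = 7.9803%.
Revolver drawn: weight = 37.5/224.1296 = 0.1673; after-tax cost = 3.2% × (1 − 28.8%) = 2.2784%.
WACC = 0.7127 × 13.4490% + 0.1200 × 7.9803% + 0.1673 × 2.2784% = 10.9237%.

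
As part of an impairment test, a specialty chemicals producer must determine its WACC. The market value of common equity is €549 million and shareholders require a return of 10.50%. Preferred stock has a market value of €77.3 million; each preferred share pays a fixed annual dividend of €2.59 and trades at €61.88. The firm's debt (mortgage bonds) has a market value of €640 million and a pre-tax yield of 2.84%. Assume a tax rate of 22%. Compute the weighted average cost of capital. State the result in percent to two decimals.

Cost of preferred: Rp = 2.59 / 61.88 = 4.1855%.
Total capital V = 549 + 77.3 + 640 = 1266.3.
Equity: weight = 549/1266.3 = 0.4335; cost = 10.5%.
Preferred: weight = 77.3/1266.3 = 0.0610; cost = 4.1855%.
Mortgage bonds: weight = 640/1266.3 = 0.5054; after-tax cost = 2.84% × (1 − 22%) = 2.2152%.
WACC = 0.4335 × 10.5000% + 0.0610 × 4.1855% + 0.5054 × 2.2152% = 5.9273%.

5.93%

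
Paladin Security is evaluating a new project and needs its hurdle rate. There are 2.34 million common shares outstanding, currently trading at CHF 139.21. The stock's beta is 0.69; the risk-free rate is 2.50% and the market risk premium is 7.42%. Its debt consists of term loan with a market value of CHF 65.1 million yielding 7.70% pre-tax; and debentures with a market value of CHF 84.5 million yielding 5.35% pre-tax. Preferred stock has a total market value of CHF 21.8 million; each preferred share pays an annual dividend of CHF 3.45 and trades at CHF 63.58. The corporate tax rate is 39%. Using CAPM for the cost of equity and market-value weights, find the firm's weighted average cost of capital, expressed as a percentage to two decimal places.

6.40%

Cost of equity via CAPM: Re = 2.5% + 0.69 × 7.42% = 7.6198%.
Cost of preferred: Rp = 3.45 / 63.58 = 5.4262%.
Market value of equity E = 139.21 × 2.34m = 325.7514m.
Total capital V = 325.7514 + 21.8 + 65.1 + 84.5 = 497.1514.
Equity: weight = 325.7514/497.1514 = 0.6552; cost = 7.6198%.
Preferred: weight = 21.8/497.1514 = 0.0438; cost = 5.4262%.
Term loan: weight = 65.1/497.1514 = 0.1309; after-tax cost = 7.7% × (1 − 39%) = 4.6970%.
Debentures: weight = 84.5/497.1514 = 0.1700; after-tax cost = 5.35% × (1 − 39%) = 3.2635%.
WACC = 0.6552 × 7.6198% + 0.0438 × 5.4262% + 0.1309 × 4.6970% + 0.1700 × 3.2635% = 6.4004%.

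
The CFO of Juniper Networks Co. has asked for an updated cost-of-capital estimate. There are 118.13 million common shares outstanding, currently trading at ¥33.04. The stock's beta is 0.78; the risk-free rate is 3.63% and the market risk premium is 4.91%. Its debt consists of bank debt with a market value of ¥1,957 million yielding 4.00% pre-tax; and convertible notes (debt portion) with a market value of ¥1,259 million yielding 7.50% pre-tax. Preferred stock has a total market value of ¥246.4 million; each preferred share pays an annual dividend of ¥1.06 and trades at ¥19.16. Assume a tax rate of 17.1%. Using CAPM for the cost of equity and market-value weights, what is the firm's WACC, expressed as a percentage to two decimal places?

6.08%

Cost of equity via CAPM: Re = 3.63% + 0.78 × 4.91% = 7.4598%.
Cost of preferred: Rp = 1.06 / 19.16 = 5.5324%.
Market value of equity E = 33.04 × 118.13m = 3903.0152m.
Total capital V = 3903.0152 + 246.4 + 1957 + 1259 = 7365.4152.
Equity: weight = 3903.0152/7365.4152 = 0.5299; cost = 7.4598%.
Preferred: weight = 246.4/7365.4152 = 0.0335; cost = 5.5324%.
Bank debt: weight = 1957/7365.4152 = 0.2657; after-tax cost = 4% × (1 − 17.1%) = 3.3160%.
Convertible notes (debt portion): weight = 1259/7365.4152 = 0.1709; after-tax cost = 7.5% × (1 − 17.1%) = 6.2175%.
WACC = 0.5299 × 7.4598% + 0.0335 × 5.5324% + 0.2657 × 3.3160% + 0.1709 × 6.2175% = 6.0820%.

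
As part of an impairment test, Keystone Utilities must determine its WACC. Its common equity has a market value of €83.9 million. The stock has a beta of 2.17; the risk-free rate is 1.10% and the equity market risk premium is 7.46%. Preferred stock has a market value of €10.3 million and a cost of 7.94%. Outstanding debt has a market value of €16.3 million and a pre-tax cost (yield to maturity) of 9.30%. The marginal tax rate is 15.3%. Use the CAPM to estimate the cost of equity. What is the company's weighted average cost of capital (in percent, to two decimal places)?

15.03%

Cost of equity via CAPM: Re = 1.1% + 2.17 × 7.46% = 17.2882%.
Total capital V = 83.9 + 10.3 + 16.3 = 110.5.
Equity: weight = 83.9/110.5 = 0.7593; cost = 17.2882%.
Preferred: weight = 10.3/110.5 = 0.0932; cost = 7.94%.
Debt: weight = 16.3/110.5 = 0.1475; after-tax cost = 9.3% × (1 − 15.3%) = 7.8771%.
WACC = 0.7593 × 17.2882% + 0.0932 × 7.9400% + 0.1475 × 7.8771% = 15.0286%.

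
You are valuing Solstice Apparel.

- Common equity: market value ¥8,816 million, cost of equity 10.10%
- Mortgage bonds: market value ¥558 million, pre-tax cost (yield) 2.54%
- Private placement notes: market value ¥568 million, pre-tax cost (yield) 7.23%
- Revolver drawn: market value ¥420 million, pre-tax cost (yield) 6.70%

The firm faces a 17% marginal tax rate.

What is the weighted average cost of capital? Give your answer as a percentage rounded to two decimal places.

9.26%

Total capital V = 8816 + 558 + 568 + 420 = 10362.
Equity: weight = 8816/10362 = 0.8508; cost = 10.1%.
Mortgage bonds: weight = 558/10362 = 0.0539; after-tax cost = 2.54% × (1 − 17%) = 2.1082%.
Private placement notes: weight = 568/10362 = 0.0548; after-tax cost = 7.23% × (1 − 17%) = 6.0009%.
Revolver drawn: weight = 420/10362 = 0.0405; after-tax cost = 6.7% × (1 − 17%) = 5.5610%.
WACC = 0.8508 × 10.1000% + 0.0539 × 2.1082% + 0.0548 × 6.0009% + 0.0405 × 5.5610% = 9.2610%.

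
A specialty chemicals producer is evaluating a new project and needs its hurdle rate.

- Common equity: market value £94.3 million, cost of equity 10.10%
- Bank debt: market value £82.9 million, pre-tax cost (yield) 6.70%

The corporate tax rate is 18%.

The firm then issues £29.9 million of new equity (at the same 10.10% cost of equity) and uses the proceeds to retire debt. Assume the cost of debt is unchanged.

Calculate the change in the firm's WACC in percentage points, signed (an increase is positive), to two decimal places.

Current WACC:
Total capital V = 94.3 + 82.9 = 177.2.
Equity: weight = 94.3/177.2 = 0.5322; cost = 10.1%.
Bank debt: weight = 82.9/177.2 = 0.4678; after-tax cost = 6.7% × (1 − 18%) = 5.4940%.
WACC = 0.5322 × 10.1000% + 0.4678 × 5.4940% = 7.9452%.
After the change:
Total capital V = 124.2 + 53 = 177.2.
Equity: weight = 124.2/177.2 = 0.7009; cost = 10.1%.
Bank debt: weight = 53/177.2 = 0.2991; after-tax cost = 6.7% × (1 − 18%) = 5.4940%.
WACC = 0.7009 × 10.1000% + 0.2991 × 5.4940% = 8.7224%.
Change in WACC = 8.7224% − 7.9452% = 0.7772 pp.

+0.78 pp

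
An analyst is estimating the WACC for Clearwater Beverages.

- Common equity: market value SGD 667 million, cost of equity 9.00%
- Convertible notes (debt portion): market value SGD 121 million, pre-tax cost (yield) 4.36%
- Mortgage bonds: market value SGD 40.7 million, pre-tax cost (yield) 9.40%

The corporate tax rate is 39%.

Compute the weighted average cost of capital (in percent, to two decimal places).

Total capital V = 667 + 121 + 40.7 = 828.7.
Equity: weight = 667/828.7 = 0.8049; cost = 9%.
Convertible notes (debt portion): weight = 121/828.7 = 0.1460; after-tax cost = 4.36% × (1 − 39%) = 2.6596%.
Mortgage bonds: weight = 40.7/828.7 = 0.0491; after-tax cost = 9.4% × (1 − 39%) = 5.7340%.
WACC = 0.8049 × 9.0000% + 0.1460 × 2.6596% + 0.0491 × 5.7340% = 7.9138%.

7.91%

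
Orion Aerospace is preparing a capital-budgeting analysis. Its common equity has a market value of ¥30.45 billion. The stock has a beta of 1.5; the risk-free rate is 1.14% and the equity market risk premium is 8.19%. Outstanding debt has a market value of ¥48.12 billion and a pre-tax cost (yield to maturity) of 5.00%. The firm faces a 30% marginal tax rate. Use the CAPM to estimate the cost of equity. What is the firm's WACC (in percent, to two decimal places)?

Cost of equity via CAPM: Re = 1.14% + 1.5 × 8.19% = 13.4250%.
Total capital V = 30.45 + 48.12 = 78.57.
Equity: weight = 30.45/78.57 = 0.3876; cost = 13.425%.
Debt: weight = 48.12/78.57 = 0.6124; after-tax cost = 5% × (1 − 30%) = 3.5000%.
WACC = 0.3876 × 13.4250% + 0.6124 × 3.5000% = 7.3465%.

7.35%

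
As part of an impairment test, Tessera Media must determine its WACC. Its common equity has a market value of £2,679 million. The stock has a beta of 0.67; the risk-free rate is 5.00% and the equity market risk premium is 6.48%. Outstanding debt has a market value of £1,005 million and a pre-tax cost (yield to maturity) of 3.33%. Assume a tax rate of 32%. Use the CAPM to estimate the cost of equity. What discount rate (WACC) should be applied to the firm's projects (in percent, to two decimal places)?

Cost of equity via CAPM: Re = 5.0% + 0.67 × 6.48% = 9.3416%.
Total capital V = 2679 + 1005 = 3684.
Equity: weight = 2679/3684 = 0.7272; cost = 9.3416%.
Debt: weight = 1005/3684 = 0.2728; after-tax cost = 3.33% × (1 − 32%) = 2.2644%.
WACC = 0.7272 × 9.3416% + 0.2728 × 2.2644% = 7.4109%.

7.41%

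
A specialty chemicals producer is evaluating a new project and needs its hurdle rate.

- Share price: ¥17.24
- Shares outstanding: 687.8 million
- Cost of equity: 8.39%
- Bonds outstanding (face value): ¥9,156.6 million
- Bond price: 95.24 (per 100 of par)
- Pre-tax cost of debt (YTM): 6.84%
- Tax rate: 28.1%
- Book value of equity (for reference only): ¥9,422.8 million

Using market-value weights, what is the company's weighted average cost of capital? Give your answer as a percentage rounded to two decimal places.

6.92%

Market value of equity E = 17.24 × 687.8m = 11857.672m. Market value of debt D = 9156.6m × 95.24/100 = 8720.74584m.
Total capital V = 11857.672 + 8720.74584 = 20578.41784.
Equity: weight = 11857.672/20578.41784 = 0.5762; cost = 8.39%.
Bonds outstanding: weight = 8720.74584/20578.41784 = 0.4238; after-tax cost = 6.84% × (1 − 28.1%) = 4.9180%.
WACC = 0.5762 × 8.3900% + 0.4238 × 4.9180% = 6.9186%.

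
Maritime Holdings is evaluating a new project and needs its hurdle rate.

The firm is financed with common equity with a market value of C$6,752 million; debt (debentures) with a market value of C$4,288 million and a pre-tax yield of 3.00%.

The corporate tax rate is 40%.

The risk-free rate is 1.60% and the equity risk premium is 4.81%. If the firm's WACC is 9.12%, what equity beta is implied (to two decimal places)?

Total capital V = 6752 + 4288 = 11040.
Equity weight = 6752/11040 = 0.6116.
Debentures weight = 4288/11040 = 0.3884.
Debt contribution = 0.3884 × 3% × (1 − 40%) = 0.6991%.
Required equity contribution = 9.12% − 0.6991% = 8.4209%  ⇒  Re = 13.7687%.
CAPM: 13.7687% = 1.6% + β × 4.81%  ⇒  β = 2.5299.

2.53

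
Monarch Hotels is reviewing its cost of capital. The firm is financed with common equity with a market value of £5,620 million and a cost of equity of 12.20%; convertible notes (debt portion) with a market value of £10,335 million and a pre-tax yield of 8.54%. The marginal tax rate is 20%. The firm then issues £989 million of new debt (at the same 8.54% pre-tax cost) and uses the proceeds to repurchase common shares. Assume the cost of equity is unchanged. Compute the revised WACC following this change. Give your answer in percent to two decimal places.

After the change:
Total capital V = 4631 + 11324 = 15955.
Equity: weight = 4631/15955 = 0.2903; cost = 12.2%.
Convertible notes (debt portion): weight = 11324/15955 = 0.7097; after-tax cost = 8.54% × (1 − 20%) = 6.8320%.
WACC = 0.2903 × 12.2000% + 0.7097 × 6.8320% = 8.3901%.

8.39%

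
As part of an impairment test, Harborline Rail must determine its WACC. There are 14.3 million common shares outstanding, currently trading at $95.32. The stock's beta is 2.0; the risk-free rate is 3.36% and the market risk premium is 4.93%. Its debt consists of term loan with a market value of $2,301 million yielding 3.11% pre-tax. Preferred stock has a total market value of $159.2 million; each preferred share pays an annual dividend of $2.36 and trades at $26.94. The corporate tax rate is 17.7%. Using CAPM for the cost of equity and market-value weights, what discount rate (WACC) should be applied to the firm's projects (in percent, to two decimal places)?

6.62%

Cost of equity via CAPM: Re = 3.36% + 2.0 × 4.93% = 13.2200%.
Cost of preferred: Rp = 2.36 / 26.94 = 8.7602%.
Market value of equity E = 95.32 × 14.3m = 1363.076m.
Total capital V = 1363.076 + 159.2 + 2301 = 3823.276.
Equity: weight = 1363.076/3823.276 = 0.3565; cost = 13.22%.
Preferred: weight = 159.2/3823.276 = 0.0416; cost = 8.7602%.
Term loan: weight = 2301/3823.276 = 0.6018; after-tax cost = 3.11% × (1 − 17.7%) = 2.5595%.
WACC = 0.3565 × 13.2200% + 0.0416 × 8.7602% + 0.6018 × 2.5595% = 6.6184%.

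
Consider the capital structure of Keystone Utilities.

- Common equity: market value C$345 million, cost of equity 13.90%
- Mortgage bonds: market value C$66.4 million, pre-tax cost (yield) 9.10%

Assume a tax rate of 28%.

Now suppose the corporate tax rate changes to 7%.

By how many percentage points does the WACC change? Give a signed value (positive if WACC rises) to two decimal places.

Current WACC:
Total capital V = 345 + 66.4 = 411.4.
Equity: weight = 345/411.4 = 0.8386; cost = 13.9%.
Mortgage bonds: weight = 66.4/411.4 = 0.1614; after-tax cost = 9.1% × (1 − 28%) = 6.5520%.
WACC = 0.8386 × 13.9000% + 0.1614 × 6.5520% = 12.7140%.
After the change:
Total capital V = 345 + 66.4 = 411.4.
Equity: weight = 345/411.4 = 0.8386; cost = 13.9%.
Mortgage bonds: weight = 66.4/411.4 = 0.1614; after-tax cost = 9.1% × (1 − 7%) = 8.4630%.
WACC = 0.8386 × 13.9000% + 0.1614 × 8.4630% = 13.0225%.
Change in WACC = 13.0225% − 12.7140% = 0.3084 pp.

+0.31 pp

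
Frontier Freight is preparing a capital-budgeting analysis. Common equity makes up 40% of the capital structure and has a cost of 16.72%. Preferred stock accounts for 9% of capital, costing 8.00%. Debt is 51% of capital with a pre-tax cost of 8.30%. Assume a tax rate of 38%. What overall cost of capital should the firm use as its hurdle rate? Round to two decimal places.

10.03%

After-tax cost of debt = 8.3% × (1 − 38%) = 5.1460%.
WACC = 0.400 × 16.7200% + 0.090 × 8.0000% + 0.510 × 5.1460% = 10.0325%.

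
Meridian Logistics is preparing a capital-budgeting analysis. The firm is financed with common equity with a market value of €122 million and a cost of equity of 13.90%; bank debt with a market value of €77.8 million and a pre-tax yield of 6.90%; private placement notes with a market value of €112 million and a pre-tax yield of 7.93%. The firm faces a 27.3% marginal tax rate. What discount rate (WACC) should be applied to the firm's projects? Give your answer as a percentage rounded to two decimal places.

8.76%

Total capital V = 122 + 77.8 + 112 = 311.8.
Equity: weight = 122/311.8 = 0.3913; cost = 13.9%.
Bank debt: weight = 77.8/311.8 = 0.2495; after-tax cost = 6.9% × (1 − 27.3%) = 5.0163%.
Private placement notes: weight = 112/311.8 = 0.3592; after-tax cost = 7.93% × (1 − 27.3%) = 5.7651%.
WACC = 0.3913 × 13.9000% + 0.2495 × 5.0163% + 0.3592 × 5.7651% = 8.7613%.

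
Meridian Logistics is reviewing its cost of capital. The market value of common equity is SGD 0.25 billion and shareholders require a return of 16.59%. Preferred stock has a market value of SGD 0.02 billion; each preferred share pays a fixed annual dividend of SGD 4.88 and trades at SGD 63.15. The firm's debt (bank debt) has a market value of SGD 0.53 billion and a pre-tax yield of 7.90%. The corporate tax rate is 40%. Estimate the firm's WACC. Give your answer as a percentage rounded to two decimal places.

8.52%

Cost of preferred: Rp = 4.88 / 63.15 = 7.7276%.
Total capital V = 0.25 + 0.02 + 0.53 = 0.8.
Equity: weight = 0.25/0.8 = 0.3125; cost = 16.59%.
Preferred: weight = 0.02/0.8 = 0.0250; cost = 7.7276%.
Bank debt: weight = 0.53/0.8 = 0.6625; after-tax cost = 7.9% × (1 − 40%) = 4.7400%.
WACC = 0.3125 × 16.5900% + 0.0250 × 7.7276% + 0.6625 × 4.7400% = 8.5178%.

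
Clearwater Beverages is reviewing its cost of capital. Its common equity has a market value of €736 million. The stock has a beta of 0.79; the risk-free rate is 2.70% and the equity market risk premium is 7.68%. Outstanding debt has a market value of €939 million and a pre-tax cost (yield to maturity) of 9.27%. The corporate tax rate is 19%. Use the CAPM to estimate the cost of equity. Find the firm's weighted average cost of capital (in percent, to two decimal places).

8.06%

Cost of equity via CAPM: Re = 2.7% + 0.79 × 7.68% = 8.7672%.
Total capital V = 736 + 939 = 1675.
Equity: weight = 736/1675 = 0.4394; cost = 8.7672%.
Debt: weight = 939/1675 = 0.5606; after-tax cost = 9.27% × (1 − 19%) = 7.5087%.
WACC = 0.4394 × 8.7672% + 0.5606 × 7.5087% = 8.0617%.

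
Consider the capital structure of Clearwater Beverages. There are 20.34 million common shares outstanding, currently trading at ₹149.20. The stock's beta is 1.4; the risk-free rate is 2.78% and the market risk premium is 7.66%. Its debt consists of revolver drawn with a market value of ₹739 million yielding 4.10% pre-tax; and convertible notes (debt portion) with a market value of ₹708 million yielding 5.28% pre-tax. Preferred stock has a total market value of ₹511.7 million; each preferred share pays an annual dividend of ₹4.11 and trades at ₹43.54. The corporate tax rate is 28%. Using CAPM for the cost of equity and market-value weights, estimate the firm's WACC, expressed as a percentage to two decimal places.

Cost of equity via CAPM: Re = 2.78% + 1.4 × 7.66% = 13.5040%.
Cost of preferred: Rp = 4.11 / 43.54 = 9.4396%.
Market value of equity E = 149.2 × 20.34m = 3034.728m.
Total capital V = 3034.728 + 511.7 + 739 + 708 = 4993.428.
Equity: weight = 3034.728/4993.428 = 0.6077; cost = 13.504%.
Preferred: weight = 511.7/4993.428 = 0.1025; cost = 9.4396%.
Revolver drawn: weight = 739/4993.428 = 0.1480; after-tax cost = 4.1% × (1 − 28%) = 2.9520%.
Convertible notes (debt portion): weight = 708/4993.428 = 0.1418; after-tax cost = 5.28% × (1 − 28%) = 3.8016%.
WACC = 0.6077 × 13.5040% + 0.1025 × 9.4396% + 0.1480 × 2.9520% + 0.1418 × 3.8016% = 10.1502%.

10.15%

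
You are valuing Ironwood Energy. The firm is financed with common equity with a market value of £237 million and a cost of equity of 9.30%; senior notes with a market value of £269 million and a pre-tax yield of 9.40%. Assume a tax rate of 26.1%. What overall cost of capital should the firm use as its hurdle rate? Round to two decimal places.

8.05%

Total capital V = 237 + 269 = 506.
Equity: weight = 237/506 = 0.4684; cost = 9.3%.
Senior notes: weight = 269/506 = 0.5316; after-tax cost = 9.4% × (1 − 26.1%) = 6.9466%.
WACC = 0.4684 × 9.3000% + 0.5316 × 6.9466% = 8.0489%.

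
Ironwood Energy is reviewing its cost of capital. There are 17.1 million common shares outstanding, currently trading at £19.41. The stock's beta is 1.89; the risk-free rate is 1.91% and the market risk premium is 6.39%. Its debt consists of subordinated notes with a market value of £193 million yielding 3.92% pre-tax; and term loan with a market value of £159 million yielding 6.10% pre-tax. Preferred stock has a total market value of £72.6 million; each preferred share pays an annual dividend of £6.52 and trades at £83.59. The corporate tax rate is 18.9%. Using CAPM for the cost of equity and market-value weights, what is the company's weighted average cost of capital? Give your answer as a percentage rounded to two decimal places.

Cost of equity via CAPM: Re = 1.91% + 1.89 × 6.39% = 13.9871%.
Cost of preferred: Rp = 6.52 / 83.59 = 7.8000%.
Market value of equity E = 19.41 × 17.1m = 331.911m.
Total capital V = 331.911 + 72.6 + 193 + 159 = 756.511.
Equity: weight = 331.911/756.511 = 0.4387; cost = 13.9871%.
Preferred: weight = 72.6/756.511 = 0.0960; cost = 7.8%.
Subordinated notes: weight = 193/756.511 = 0.2551; after-tax cost = 3.92% × (1 − 18.9%) = 3.1791%.
Term loan: weight = 159/756.511 = 0.2102; after-tax cost = 6.1% × (1 − 18.9%) = 4.9471%.
WACC = 0.4387 × 13.9871% + 0.0960 × 7.8000% + 0.2551 × 3.1791% + 0.2102 × 4.9471% = 8.7360%.

8.74%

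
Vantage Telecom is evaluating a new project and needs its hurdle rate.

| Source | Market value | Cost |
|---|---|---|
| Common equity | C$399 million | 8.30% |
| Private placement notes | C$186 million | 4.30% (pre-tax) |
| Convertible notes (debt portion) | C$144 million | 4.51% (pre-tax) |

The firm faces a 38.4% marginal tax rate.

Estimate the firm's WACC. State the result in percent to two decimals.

5.77%

Total capital V = 399 + 186 + 144 = 729.
Equity: weight = 399/729 = 0.5473; cost = 8.3%.
Private placement notes: weight = 186/729 = 0.2551; after-tax cost = 4.3% × (1 − 38.4%) = 2.6488%.
Convertible notes (debt portion): weight = 144/729 = 0.1975; after-tax cost = 4.51% × (1 − 38.4%) = 2.7782%.
WACC = 0.5473 × 8.3000% + 0.2551 × 2.6488% + 0.1975 × 2.7782% = 5.7674%.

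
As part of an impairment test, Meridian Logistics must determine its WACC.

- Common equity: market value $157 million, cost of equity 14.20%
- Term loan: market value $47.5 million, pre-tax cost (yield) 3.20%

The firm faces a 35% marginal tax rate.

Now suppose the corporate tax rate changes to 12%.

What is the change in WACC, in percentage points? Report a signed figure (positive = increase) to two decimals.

Current WACC:
Total capital V = 157 + 47.5 = 204.5.
Equity: weight = 157/204.5 = 0.7677; cost = 14.2%.
Term loan: weight = 47.5/204.5 = 0.2323; after-tax cost = 3.2% × (1 − 35%) = 2.0800%.
WACC = 0.7677 × 14.2000% + 0.2323 × 2.0800% = 11.3848%.
After the change:
Total capital V = 157 + 47.5 = 204.5.
Equity: weight = 157/204.5 = 0.7677; cost = 14.2%.
Term loan: weight = 47.5/204.5 = 0.2323; after-tax cost = 3.2% × (1 − 12%) = 2.8160%.
WACC = 0.7677 × 14.2000% + 0.2323 × 2.8160% = 11.5558%.
Change in WACC = 11.5558% − 11.3848% = 0.1710 pp.

+0.17 pp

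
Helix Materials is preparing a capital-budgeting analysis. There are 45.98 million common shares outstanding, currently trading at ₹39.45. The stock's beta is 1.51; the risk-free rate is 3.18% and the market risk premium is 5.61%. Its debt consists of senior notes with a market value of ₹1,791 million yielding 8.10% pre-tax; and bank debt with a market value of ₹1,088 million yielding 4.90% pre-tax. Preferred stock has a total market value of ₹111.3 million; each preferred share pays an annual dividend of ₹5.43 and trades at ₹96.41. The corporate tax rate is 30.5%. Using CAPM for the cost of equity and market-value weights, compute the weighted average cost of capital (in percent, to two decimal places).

7.40%

Cost of equity via CAPM: Re = 3.18% + 1.51 × 5.61% = 11.6511%.
Cost of preferred: Rp = 5.43 / 96.41 = 5.6322%.
Market value of equity E = 39.45 × 45.98m = 1813.911m.
Total capital V = 1813.911 + 111.3 + 1791 + 1088 = 4804.211.
Equity: weight = 1813.911/4804.211 = 0.3776; cost = 11.6511%.
Preferred: weight = 111.3/4804.211 = 0.0232; cost = 5.6322%.
Senior notes: weight = 1791/4804.211 = 0.3728; after-tax cost = 8.1% × (1 − 30.5%) = 5.6295%.
Bank debt: weight = 1088/4804.211 = 0.2265; after-tax cost = 4.9% × (1 − 30.5%) = 3.4055%.
WACC = 0.3776 × 11.6511% + 0.0232 × 5.6322% + 0.3728 × 5.6295% + 0.2265 × 3.4055% = 7.3995%.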